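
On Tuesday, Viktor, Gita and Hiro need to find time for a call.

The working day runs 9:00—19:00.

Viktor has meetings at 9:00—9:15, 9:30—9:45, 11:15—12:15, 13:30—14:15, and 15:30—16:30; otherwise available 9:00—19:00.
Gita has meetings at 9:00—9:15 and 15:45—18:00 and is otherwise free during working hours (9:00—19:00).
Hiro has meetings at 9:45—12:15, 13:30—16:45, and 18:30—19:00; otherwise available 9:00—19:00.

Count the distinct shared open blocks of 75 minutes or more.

Viktor free within 09:00–19:00: 09:15–09:30, 09:45–11:15, 12:15–13:30, 14:15–15:30, 16:30–19:00.
Gita free within 09:00–19:00: 09:15–15:45, 18:00–19:00.
Hiro free within 09:00–19:00: 09:00–09:45, 12:15–13:30, 16:45–18:30.
Viktor ∩ Gita: 09:15–09:30, 09:45–11:15, 12:15–13:30, 14:15–15:30, 18:00–19:00.
Viktor ∩ Gita ∩ Hiro: 09:15–09:30, 12:15–13:30, 18:00–18:30.
Windows ≥ 75 min: 12:15–13:30.
That's 1 window.

1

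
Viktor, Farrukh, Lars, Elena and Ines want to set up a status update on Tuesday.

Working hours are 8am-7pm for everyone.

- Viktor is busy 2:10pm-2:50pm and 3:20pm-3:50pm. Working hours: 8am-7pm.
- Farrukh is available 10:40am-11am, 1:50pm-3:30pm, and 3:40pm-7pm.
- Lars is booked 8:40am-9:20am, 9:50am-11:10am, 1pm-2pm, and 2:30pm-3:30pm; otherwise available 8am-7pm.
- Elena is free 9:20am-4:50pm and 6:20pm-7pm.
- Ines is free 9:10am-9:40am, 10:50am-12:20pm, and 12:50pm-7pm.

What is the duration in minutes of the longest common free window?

Viktor free within 08:00–19:00: 08:00–14:10, 14:50–15:20, 15:50–19:00.
Lars free within 08:00–19:00: 08:00–08:40, 09:20–09:50, 11:10–13:00, 14:00–14:30, 15:30–19:00.
Viktor ∩ Farrukh: 10:40–11:00, 13:50–14:10, 14:50–15:20, 15:50–19:00.
Viktor ∩ Farrukh ∩ Lars: 14:00–14:10, 15:50–19:00.
Viktor ∩ Farrukh ∩ Lars ∩ Elena: 14:00–14:10, 15:50–16:50, 18:20–19:00.
Viktor ∩ Farrukh ∩ Lars ∩ Elena ∩ Ines: 14:00–14:10, 15:50–16:50, 18:20–19:00.
Common window lengths: 10, 60, 40 min; longest is 60.

60 minutes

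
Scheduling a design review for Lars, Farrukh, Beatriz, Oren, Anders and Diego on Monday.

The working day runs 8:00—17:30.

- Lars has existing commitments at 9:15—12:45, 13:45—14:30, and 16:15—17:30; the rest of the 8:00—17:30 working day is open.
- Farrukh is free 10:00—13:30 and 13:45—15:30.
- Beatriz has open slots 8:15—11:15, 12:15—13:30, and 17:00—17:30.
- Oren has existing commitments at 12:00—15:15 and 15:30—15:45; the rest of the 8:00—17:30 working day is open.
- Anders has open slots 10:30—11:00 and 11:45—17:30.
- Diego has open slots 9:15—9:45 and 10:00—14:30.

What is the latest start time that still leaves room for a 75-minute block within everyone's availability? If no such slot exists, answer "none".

Lars free within 08:00–17:30: 08:00–09:15, 12:45–13:45, 14:30–16:15.
Oren free within 08:00–17:30: 08:00–12:00, 15:15–15:30, 15:45–17:30.
Lars ∩ Farrukh: 12:45–13:30, 14:30–15:30.
Lars ∩ Farrukh ∩ Beatriz: 12:45–13:30.
Lars ∩ Farrukh ∩ Beatriz ∩ Oren: (none).
Lars ∩ Farrukh ∩ Beatriz ∩ Oren ∩ Anders: (none).
Lars ∩ Farrukh ∩ Beatriz ∩ Oren ∩ Anders ∩ Diego: (none).
Windows ≥ 75 min: (none).

none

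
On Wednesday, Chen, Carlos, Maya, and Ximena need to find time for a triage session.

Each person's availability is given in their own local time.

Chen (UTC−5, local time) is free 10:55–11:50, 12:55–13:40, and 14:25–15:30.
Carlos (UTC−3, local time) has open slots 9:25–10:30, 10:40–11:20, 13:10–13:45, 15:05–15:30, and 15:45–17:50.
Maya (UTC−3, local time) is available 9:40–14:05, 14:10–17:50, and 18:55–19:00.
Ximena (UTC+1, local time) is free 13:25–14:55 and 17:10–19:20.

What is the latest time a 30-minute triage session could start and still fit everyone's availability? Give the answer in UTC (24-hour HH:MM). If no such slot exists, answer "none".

16:15

Chen → UTC: 15:55–16:50, 17:55–18:40, 19:25–20:30.
Carlos → UTC: 12:25–13:30, 13:40–14:20, 16:10–16:45, 18:05–18:30, 18:45–20:50.
Maya → UTC: 12:40–17:05, 17:10–20:50, 21:55–22:00.
Ximena → UTC: 12:25–13:55, 16:10–18:20.
Chen ∩ Carlos: 16:10–16:45, 18:05–18:30, 19:25–20:30.
Chen ∩ Carlos ∩ Maya: 16:10–16:45, 18:05–18:30, 19:25–20:30.
Chen ∩ Carlos ∩ Maya ∩ Ximena: 16:10–16:45, 18:05–18:20.
Windows ≥ 30 min: 16:10–16:45.
Latest start in the last window 16:10–16:45 is 16:45 − 30 min = 16:15.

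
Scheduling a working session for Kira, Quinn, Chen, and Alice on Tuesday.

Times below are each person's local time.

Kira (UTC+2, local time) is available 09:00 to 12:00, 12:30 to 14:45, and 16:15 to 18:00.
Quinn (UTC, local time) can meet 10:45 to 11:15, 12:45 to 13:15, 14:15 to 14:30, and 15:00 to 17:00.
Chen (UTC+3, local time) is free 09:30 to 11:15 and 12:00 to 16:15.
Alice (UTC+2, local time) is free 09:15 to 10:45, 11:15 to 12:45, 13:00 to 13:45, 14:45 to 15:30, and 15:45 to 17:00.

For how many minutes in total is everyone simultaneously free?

Kira → UTC: 07:00–10:00, 10:30–12:45, 14:15–16:00.
Quinn → UTC: 10:45–11:15, 12:45–13:15, 14:15–14:30, 15:00–17:00.
Chen → UTC: 06:30–08:15, 09:00–13:15.
Alice → UTC: 07:15–08:45, 09:15–10:45, 11:00–11:45, 12:45–13:30, 13:45–15:00.
Kira ∩ Quinn: 10:45–11:15, 14:15–14:30, 15:00–16:00.
Kira ∩ Quinn ∩ Chen: 10:45–11:15.
Kira ∩ Quinn ∩ Chen ∩ Alice: 11:00–11:15.
Total common minutes: 15.

15 minutes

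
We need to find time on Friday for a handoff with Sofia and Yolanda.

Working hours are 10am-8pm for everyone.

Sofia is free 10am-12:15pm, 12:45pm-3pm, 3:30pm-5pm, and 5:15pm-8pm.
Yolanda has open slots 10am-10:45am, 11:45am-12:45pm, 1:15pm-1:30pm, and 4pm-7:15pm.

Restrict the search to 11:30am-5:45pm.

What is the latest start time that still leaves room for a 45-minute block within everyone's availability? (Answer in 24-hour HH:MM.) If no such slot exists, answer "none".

16:15

Sofia ∩ Yolanda: 10:00–10:45, 11:45–12:15, 13:15–13:30, 16:00–17:00, 17:15–19:15.
Restricted to 11:30–17:45: 11:45–12:15, 13:15–13:30, 16:00–17:00, 17:15–17:45.
Windows ≥ 45 min: 16:00–17:00.
Latest start in the last window 16:00–17:00 is 17:00 − 45 min = 16:15.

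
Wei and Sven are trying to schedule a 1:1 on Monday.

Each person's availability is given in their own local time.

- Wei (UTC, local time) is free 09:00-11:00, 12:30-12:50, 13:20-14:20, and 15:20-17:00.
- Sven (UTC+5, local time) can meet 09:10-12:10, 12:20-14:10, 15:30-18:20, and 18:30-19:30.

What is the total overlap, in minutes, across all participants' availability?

110 minutes

Wei → UTC: 09:00–11:00, 12:30–12:50, 13:20–14:20, 15:20–17:00.
Sven → UTC: 04:10–07:10, 07:20–09:10, 10:30–13:20, 13:30–14:30.
Wei ∩ Sven: 09:00–09:10, 10:30–11:00, 12:30–12:50, 13:30–14:20.
Total common minutes: 10 + 30 + 20 + 50 = 110.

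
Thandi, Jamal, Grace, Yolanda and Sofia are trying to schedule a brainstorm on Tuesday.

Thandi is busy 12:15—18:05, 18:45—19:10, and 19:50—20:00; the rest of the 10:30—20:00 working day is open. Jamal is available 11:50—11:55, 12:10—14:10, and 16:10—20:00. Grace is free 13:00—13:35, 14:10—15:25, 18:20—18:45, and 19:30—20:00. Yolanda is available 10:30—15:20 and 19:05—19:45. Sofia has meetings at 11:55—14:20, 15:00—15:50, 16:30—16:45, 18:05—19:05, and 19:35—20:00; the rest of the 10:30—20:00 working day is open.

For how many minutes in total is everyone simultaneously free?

Thandi free within 10:30–20:00: 10:30–12:15, 18:05–18:45, 19:10–19:50.
Sofia free within 10:30–20:00: 10:30–11:55, 14:20–15:00, 15:50–16:30, 16:45–18:05, 19:05–19:35.
Thandi ∩ Jamal: 11:50–11:55, 12:10–12:15, 18:05–18:45, 19:10–19:50.
Thandi ∩ Jamal ∩ Grace: 18:20–18:45, 19:30–19:50.
Thandi ∩ Jamal ∩ Grace ∩ Yolanda: 19:30–19:45.
Thandi ∩ Jamal ∩ Grace ∩ Yolanda ∩ Sofia: 19:30–19:35.
Total common minutes: 5.

5 minutes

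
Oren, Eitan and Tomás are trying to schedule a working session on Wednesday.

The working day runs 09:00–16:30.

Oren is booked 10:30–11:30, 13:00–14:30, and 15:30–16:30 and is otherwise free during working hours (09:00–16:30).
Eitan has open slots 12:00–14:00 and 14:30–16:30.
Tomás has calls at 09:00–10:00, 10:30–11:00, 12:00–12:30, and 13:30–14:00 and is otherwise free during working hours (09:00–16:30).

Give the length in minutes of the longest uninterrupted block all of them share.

60 minutes

Oren free within 09:00–16:30: 09:00–10:30, 11:30–13:00, 14:30–15:30.
Tomás free within 09:00–16:30: 10:00–10:30, 11:00–12:00, 12:30–13:30, 14:00–16:30.
Oren ∩ Eitan: 12:00–13:00, 14:30–15:30.
Oren ∩ Eitan ∩ Tomás: 12:30–13:00, 14:30–15:30.
Common window lengths: 30, 60 min; longest is 60.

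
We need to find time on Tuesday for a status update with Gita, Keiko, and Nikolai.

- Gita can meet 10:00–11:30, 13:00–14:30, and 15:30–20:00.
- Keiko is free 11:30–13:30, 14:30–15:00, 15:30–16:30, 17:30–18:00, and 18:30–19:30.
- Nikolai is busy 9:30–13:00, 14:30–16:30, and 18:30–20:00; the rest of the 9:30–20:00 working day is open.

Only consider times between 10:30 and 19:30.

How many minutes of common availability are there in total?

Nikolai free within 09:30–20:00: 13:00–14:30, 16:30–18:30.
Gita ∩ Keiko: 13:00–13:30, 15:30–16:30, 17:30–18:00, 18:30–19:30.
Gita ∩ Keiko ∩ Nikolai: 13:00–13:30, 17:30–18:00.
Restricted to 10:30–19:30: 13:00–13:30, 17:30–18:00.
Total common minutes: 30 + 30 = 60.

60 minutes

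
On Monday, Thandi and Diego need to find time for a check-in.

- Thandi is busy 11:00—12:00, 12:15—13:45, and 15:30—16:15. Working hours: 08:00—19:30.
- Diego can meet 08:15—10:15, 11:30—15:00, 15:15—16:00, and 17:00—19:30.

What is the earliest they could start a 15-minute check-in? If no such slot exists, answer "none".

08:15

Thandi free within 08:00–19:30: 08:00–11:00, 12:00–12:15, 13:45–15:30, 16:15–19:30.
Thandi ∩ Diego: 08:15–10:15, 12:00–12:15, 13:45–15:00, 15:15–15:30, 17:00–19:30.
Windows ≥ 15 min: 08:15–10:15, 12:00–12:15, 13:45–15:00, 15:15–15:30, 17:00–19:30.
Earliest such window starts at 08:15.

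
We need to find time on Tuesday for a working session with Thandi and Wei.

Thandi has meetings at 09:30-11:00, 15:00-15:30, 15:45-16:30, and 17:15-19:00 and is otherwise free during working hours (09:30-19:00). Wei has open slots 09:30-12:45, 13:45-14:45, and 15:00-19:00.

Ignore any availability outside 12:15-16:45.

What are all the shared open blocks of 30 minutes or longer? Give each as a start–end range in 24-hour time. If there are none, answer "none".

Thandi free within 09:30–19:00: 11:00–15:00, 15:30–15:45, 16:30–17:15.
Thandi ∩ Wei: 11:00–12:45, 13:45–14:45, 15:30–15:45, 16:30–17:15.
Restricted to 12:15–16:45: 12:15–12:45, 13:45–14:45, 15:30–15:45, 16:30–16:45.
Windows ≥ 30 min: 12:15–12:45, 13:45–14:45.

12:15–12:45, 13:45–14:45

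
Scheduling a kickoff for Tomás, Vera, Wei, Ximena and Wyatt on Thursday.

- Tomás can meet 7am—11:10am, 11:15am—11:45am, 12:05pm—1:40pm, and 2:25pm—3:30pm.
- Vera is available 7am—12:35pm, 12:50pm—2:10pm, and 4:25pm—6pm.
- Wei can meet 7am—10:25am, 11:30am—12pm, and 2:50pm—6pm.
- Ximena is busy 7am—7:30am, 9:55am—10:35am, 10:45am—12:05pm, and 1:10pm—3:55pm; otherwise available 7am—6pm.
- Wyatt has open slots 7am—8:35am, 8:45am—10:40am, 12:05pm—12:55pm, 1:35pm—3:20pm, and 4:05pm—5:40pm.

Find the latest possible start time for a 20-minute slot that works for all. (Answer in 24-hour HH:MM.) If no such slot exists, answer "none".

09:35

Ximena free within 07:00–18:00: 07:30–09:55, 10:35–10:45, 12:05–13:10, 15:55–18:00.
Tomás ∩ Vera: 07:00–11:10, 11:15–11:45, 12:05–12:35, 12:50–13:40.
Tomás ∩ Vera ∩ Wei: 07:00–10:25, 11:30–11:45.
Tomás ∩ Vera ∩ Wei ∩ Ximena: 07:30–09:55.
Tomás ∩ Vera ∩ Wei ∩ Ximena ∩ Wyatt: 07:30–08:35, 08:45–09:55.
Windows ≥ 20 min: 07:30–08:35, 08:45–09:55.
Latest start in the last window 08:45–09:55 is 09:55 − 20 min = 09:35.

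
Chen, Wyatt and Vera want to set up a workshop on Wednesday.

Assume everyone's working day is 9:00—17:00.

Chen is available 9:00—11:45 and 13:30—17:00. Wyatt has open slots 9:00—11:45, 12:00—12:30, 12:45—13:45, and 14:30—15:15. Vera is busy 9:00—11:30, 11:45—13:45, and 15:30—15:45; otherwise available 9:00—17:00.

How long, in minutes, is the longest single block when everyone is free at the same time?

Vera free within 09:00–17:00: 11:30–11:45, 13:45–15:30, 15:45–17:00.
Chen ∩ Wyatt: 09:00–11:45, 13:30–13:45, 14:30–15:15.
Chen ∩ Wyatt ∩ Vera: 11:30–11:45, 14:30–15:15.
Common window lengths: 15, 45 min; longest is 45.

45 minutes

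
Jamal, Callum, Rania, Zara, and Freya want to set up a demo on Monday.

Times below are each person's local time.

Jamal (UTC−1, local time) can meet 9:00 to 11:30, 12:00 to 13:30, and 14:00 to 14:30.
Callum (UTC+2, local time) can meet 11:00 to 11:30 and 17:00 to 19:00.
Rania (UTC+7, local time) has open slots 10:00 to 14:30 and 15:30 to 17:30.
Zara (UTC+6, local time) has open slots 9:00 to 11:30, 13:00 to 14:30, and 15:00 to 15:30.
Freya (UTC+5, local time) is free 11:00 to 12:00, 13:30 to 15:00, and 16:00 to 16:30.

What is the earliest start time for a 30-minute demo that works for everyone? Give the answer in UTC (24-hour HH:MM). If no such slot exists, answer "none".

none

Jamal → UTC: 10:00–12:30, 13:00–14:30, 15:00–15:30.
Callum → UTC: 09:00–09:30, 15:00–17:00.
Rania → UTC: 03:00–07:30, 08:30–10:30.
Zara → UTC: 03:00–05:30, 07:00–08:30, 09:00–09:30.
Freya → UTC: 06:00–07:00, 08:30–10:00, 11:00–11:30.
Jamal ∩ Callum: 15:00–15:30.
Jamal ∩ Callum ∩ Rania: (none).
Jamal ∩ Callum ∩ Rania ∩ Zara: (none).
Jamal ∩ Callum ∩ Rania ∩ Zara ∩ Freya: (none).
Windows ≥ 30 min: (none).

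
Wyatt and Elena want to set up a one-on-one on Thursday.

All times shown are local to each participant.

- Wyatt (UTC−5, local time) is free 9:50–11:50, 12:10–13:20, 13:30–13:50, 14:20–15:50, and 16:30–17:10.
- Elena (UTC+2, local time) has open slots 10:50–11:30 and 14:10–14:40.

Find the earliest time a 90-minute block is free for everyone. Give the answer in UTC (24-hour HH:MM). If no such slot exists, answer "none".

none

Wyatt → UTC: 14:50–16:50, 17:10–18:20, 18:30–18:50, 19:20–20:50, 21:30–22:10.
Elena → UTC: 08:50–09:30, 12:10–12:40.
Wyatt ∩ Elena: (none).
Windows ≥ 90 min: (none).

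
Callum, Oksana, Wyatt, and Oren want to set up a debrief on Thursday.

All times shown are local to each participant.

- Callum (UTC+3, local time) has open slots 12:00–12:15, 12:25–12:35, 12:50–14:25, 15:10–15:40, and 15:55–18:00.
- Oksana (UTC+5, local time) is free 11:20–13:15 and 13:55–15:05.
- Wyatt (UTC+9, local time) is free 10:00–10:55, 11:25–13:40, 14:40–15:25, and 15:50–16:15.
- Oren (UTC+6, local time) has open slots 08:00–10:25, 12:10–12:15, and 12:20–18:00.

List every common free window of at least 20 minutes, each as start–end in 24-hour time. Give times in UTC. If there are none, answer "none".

none

Callum → UTC: 09:00–09:15, 09:25–09:35, 09:50–11:25, 12:10–12:40, 12:55–15:00.
Oksana → UTC: 06:20–08:15, 08:55–10:05.
Wyatt → UTC: 01:00–01:55, 02:25–04:40, 05:40–06:25, 06:50–07:15.
Oren → UTC: 02:00–04:25, 06:10–06:15, 06:20–12:00.
Callum ∩ Oksana: 09:00–09:15, 09:25–09:35, 09:50–10:05.
Callum ∩ Oksana ∩ Wyatt: (none).
Callum ∩ Oksana ∩ Wyatt ∩ Oren: (none).
Windows ≥ 20 min: (none).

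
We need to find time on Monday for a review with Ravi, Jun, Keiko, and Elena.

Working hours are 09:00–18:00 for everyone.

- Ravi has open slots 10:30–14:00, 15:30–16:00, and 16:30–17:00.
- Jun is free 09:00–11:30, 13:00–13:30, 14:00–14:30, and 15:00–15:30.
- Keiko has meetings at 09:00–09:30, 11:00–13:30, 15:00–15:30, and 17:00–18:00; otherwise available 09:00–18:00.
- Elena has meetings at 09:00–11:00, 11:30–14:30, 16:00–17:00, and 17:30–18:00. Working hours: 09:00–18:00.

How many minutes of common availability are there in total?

Keiko free within 09:00–18:00: 09:30–11:00, 13:30–15:00, 15:30–17:00.
Elena free within 09:00–18:00: 11:00–11:30, 14:30–16:00, 17:00–17:30.
Ravi ∩ Jun: 10:30–11:30, 13:00–13:30.
Ravi ∩ Jun ∩ Keiko: 10:30–11:00.
Ravi ∩ Jun ∩ Keiko ∩ Elena: (none).
Total common minutes: 0.

0 minutes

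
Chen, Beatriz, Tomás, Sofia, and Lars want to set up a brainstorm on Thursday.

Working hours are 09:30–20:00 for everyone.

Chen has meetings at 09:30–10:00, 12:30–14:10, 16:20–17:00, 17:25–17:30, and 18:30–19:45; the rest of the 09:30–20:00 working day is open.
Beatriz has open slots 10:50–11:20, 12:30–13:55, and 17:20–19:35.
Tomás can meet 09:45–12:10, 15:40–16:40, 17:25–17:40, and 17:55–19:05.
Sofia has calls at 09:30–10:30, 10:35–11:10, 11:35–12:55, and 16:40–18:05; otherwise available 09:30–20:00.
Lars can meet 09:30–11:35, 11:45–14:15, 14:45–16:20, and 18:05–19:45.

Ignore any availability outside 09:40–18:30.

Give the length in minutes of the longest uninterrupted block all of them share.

25 minutes

Chen free within 09:30–20:00: 10:00–12:30, 14:10–16:20, 17:00–17:25, 17:30–18:30, 19:45–20:00.
Sofia free within 09:30–20:00: 10:30–10:35, 11:10–11:35, 12:55–16:40, 18:05–20:00.
Chen ∩ Beatriz: 10:50–11:20, 17:20–17:25, 17:30–18:30.
Chen ∩ Beatriz ∩ Tomás: 10:50–11:20, 17:30–17:40, 17:55–18:30.
Chen ∩ Beatriz ∩ Tomás ∩ Sofia: 11:10–11:20, 18:05–18:30.
Chen ∩ Beatriz ∩ Tomás ∩ Sofia ∩ Lars: 11:10–11:20, 18:05–18:30.
Restricted to 09:40–18:30: 11:10–11:20, 18:05–18:30.
Common window lengths: 10, 25 min; longest is 25.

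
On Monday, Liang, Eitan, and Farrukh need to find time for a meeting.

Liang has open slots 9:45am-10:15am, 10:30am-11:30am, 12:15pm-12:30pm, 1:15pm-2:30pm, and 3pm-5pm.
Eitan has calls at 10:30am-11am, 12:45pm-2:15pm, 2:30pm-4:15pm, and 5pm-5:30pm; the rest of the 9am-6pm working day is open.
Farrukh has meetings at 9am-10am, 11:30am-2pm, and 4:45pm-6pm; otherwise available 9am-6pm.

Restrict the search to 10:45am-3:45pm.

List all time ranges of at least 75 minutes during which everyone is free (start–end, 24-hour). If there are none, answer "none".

none

Eitan free within 09:00–18:00: 09:00–10:30, 11:00–12:45, 14:15–14:30, 16:15–17:00, 17:30–18:00.
Farrukh free within 09:00–18:00: 10:00–11:30, 14:00–16:45.
Liang ∩ Eitan: 09:45–10:15, 11:00–11:30, 12:15–12:30, 14:15–14:30, 16:15–17:00.
Liang ∩ Eitan ∩ Farrukh: 10:00–10:15, 11:00–11:30, 14:15–14:30, 16:15–16:45.
Restricted to 10:45–15:45: 11:00–11:30, 14:15–14:30.
Windows ≥ 75 min: (none).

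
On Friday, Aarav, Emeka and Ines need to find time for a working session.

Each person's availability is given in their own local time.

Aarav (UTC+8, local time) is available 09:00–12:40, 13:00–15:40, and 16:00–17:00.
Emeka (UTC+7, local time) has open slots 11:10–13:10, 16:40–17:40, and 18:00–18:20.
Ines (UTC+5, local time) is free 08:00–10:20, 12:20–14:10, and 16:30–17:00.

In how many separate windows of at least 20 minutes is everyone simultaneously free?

2

Aarav → UTC: 01:00–04:40, 05:00–07:40, 08:00–09:00.
Emeka → UTC: 04:10–06:10, 09:40–10:40, 11:00–11:20.
Ines → UTC: 03:00–05:20, 07:20–09:10, 11:30–12:00.
Aarav ∩ Emeka: 04:10–04:40, 05:00–06:10.
Aarav ∩ Emeka ∩ Ines: 04:10–04:40, 05:00–05:20.
Windows ≥ 20 min: 04:10–04:40, 05:00–05:20.
That's 2 windows.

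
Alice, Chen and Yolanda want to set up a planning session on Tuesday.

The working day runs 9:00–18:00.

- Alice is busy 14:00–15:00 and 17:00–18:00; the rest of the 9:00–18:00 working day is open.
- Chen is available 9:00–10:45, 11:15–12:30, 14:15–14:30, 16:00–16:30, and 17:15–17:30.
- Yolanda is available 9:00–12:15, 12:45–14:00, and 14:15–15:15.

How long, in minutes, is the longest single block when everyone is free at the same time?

Alice free within 09:00–18:00: 09:00–14:00, 15:00–17:00.
Alice ∩ Chen: 09:00–10:45, 11:15–12:30, 16:00–16:30.
Alice ∩ Chen ∩ Yolanda: 09:00–10:45, 11:15–12:15.
Common window lengths: 105, 60 min; longest is 105.

105 minutes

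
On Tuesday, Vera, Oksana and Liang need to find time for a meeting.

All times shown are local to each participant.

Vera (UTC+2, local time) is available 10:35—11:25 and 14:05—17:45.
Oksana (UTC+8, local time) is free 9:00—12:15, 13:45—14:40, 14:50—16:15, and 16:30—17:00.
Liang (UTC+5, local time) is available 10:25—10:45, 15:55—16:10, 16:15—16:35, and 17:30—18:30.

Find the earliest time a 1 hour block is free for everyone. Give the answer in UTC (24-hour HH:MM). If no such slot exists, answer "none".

Vera → UTC: 08:35–09:25, 12:05–15:45.
Oksana → UTC: 01:00–04:15, 05:45–06:40, 06:50–08:15, 08:30–09:00.
Liang → UTC: 05:25–05:45, 10:55–11:10, 11:15–11:35, 12:30–13:30.
Vera ∩ Oksana: 08:35–09:00.
Vera ∩ Oksana ∩ Liang: (none).
Windows ≥ 60 min: (none).

none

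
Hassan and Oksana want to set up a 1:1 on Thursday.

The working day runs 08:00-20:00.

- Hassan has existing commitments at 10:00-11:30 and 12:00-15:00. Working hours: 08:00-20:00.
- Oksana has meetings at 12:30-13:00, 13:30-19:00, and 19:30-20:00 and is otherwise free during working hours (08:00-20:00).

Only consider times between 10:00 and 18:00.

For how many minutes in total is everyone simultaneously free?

30 minutes

Hassan free within 08:00–20:00: 08:00–10:00, 11:30–12:00, 15:00–20:00.
Oksana free within 08:00–20:00: 08:00–12:30, 13:00–13:30, 19:00–19:30.
Hassan ∩ Oksana: 08:00–10:00, 11:30–12:00, 19:00–19:30.
Restricted to 10:00–18:00: 11:30–12:00.
Total common minutes: 30.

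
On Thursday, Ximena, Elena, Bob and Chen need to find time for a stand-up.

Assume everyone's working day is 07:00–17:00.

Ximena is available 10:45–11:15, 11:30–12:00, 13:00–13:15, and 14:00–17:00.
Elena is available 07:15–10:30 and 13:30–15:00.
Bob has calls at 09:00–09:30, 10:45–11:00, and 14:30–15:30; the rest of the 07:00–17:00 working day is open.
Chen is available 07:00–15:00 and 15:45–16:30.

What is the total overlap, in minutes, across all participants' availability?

Bob free within 07:00–17:00: 07:00–09:00, 09:30–10:45, 11:00–14:30, 15:30–17:00.
Ximena ∩ Elena: 14:00–15:00.
Ximena ∩ Elena ∩ Bob: 14:00–14:30.
Ximena ∩ Elena ∩ Bob ∩ Chen: 14:00–14:30.
Total common minutes: 30.

30 minutes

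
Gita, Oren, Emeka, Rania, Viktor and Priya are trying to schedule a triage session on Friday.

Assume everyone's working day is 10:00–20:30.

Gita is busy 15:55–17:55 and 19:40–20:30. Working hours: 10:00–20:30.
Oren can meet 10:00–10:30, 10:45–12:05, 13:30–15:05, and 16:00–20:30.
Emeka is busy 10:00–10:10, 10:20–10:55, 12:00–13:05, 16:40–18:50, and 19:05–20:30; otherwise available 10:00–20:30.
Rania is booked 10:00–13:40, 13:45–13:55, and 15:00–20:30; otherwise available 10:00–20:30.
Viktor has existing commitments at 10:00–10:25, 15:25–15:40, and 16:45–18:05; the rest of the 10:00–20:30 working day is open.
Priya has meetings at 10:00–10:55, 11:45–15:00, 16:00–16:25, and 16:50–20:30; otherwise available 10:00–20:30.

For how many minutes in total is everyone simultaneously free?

Gita free within 10:00–20:30: 10:00–15:55, 17:55–19:40.
Emeka free within 10:00–20:30: 10:10–10:20, 10:55–12:00, 13:05–16:40, 18:50–19:05.
Rania free within 10:00–20:30: 13:40–13:45, 13:55–15:00.
Viktor free within 10:00–20:30: 10:25–15:25, 15:40–16:45, 18:05–20:30.
Priya free within 10:00–20:30: 10:55–11:45, 15:00–16:00, 16:25–16:50.
Gita ∩ Oren: 10:00–10:30, 10:45–12:05, 13:30–15:05, 17:55–19:40.
Gita ∩ Oren ∩ Emeka: 10:10–10:20, 10:55–12:00, 13:30–15:05, 18:50–19:05.
Gita ∩ Oren ∩ Emeka ∩ Rania: 13:40–13:45, 13:55–15:00.
Gita ∩ Oren ∩ Emeka ∩ Rania ∩ Viktor: 13:40–13:45, 13:55–15:00.
Gita ∩ Oren ∩ Emeka ∩ Rania ∩ Viktor ∩ Priya: (none).
Total common minutes: 0.

0 minutes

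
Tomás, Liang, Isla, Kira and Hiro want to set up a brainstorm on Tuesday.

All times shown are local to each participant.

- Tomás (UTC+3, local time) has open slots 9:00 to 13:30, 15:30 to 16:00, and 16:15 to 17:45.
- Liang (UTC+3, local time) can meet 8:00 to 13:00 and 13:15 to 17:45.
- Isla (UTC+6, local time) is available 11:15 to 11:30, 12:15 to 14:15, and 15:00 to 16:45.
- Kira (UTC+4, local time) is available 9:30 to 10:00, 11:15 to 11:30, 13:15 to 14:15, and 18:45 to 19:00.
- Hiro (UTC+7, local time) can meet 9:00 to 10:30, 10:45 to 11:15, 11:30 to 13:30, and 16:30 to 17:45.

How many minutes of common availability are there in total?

Tomás → UTC: 06:00–10:30, 12:30–13:00, 13:15–14:45.
Liang → UTC: 05:00–10:00, 10:15–14:45.
Isla → UTC: 05:15–05:30, 06:15–08:15, 09:00–10:45.
Kira → UTC: 05:30–06:00, 07:15–07:30, 09:15–10:15, 14:45–15:00.
Hiro → UTC: 02:00–03:30, 03:45–04:15, 04:30–06:30, 09:30–10:45.
Tomás ∩ Liang: 06:00–10:00, 10:15–10:30, 12:30–13:00, 13:15–14:45.
Tomás ∩ Liang ∩ Isla: 06:15–08:15, 09:00–10:00, 10:15–10:30.
Tomás ∩ Liang ∩ Isla ∩ Kira: 07:15–07:30, 09:15–10:00.
Tomás ∩ Liang ∩ Isla ∩ Kira ∩ Hiro: 09:30–10:00.
Total common minutes: 30.

30 minutes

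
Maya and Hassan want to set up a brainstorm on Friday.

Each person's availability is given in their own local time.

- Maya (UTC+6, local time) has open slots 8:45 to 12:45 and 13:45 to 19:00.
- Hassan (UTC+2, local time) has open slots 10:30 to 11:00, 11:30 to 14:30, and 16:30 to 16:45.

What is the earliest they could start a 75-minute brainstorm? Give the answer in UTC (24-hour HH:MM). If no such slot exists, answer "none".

09:30

Maya → UTC: 02:45–06:45, 07:45–13:00.
Hassan → UTC: 08:30–09:00, 09:30–12:30, 14:30–14:45.
Maya ∩ Hassan: 08:30–09:00, 09:30–12:30.
Windows ≥ 75 min: 09:30–12:30.
Earliest such window starts at 09:30.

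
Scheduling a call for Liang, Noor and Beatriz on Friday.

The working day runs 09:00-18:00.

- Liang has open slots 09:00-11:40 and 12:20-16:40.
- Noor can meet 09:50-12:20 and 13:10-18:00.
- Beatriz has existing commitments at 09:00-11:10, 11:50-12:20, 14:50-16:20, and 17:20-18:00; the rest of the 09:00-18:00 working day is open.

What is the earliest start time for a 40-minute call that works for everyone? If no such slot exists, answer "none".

13:10

Beatriz free within 09:00–18:00: 11:10–11:50, 12:20–14:50, 16:20–17:20.
Liang ∩ Noor: 09:50–11:40, 13:10–16:40.
Liang ∩ Noor ∩ Beatriz: 11:10–11:40, 13:10–14:50, 16:20–16:40.
Windows ≥ 40 min: 13:10–14:50.
Earliest such window starts at 13:10.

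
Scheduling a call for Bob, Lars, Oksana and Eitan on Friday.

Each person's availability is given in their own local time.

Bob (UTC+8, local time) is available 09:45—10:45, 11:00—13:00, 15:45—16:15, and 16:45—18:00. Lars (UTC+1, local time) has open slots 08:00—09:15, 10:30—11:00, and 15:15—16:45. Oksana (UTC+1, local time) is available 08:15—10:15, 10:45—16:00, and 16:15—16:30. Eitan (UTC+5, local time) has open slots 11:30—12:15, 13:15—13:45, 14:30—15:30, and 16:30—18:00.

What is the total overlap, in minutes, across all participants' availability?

Bob → UTC: 01:45–02:45, 03:00–05:00, 07:45–08:15, 08:45–10:00.
Lars → UTC: 07:00–08:15, 09:30–10:00, 14:15–15:45.
Oksana → UTC: 07:15–09:15, 09:45–15:00, 15:15–15:30.
Eitan → UTC: 06:30–07:15, 08:15–08:45, 09:30–10:30, 11:30–13:00.
Bob ∩ Lars: 07:45–08:15, 09:30–10:00.
Bob ∩ Lars ∩ Oksana: 07:45–08:15, 09:45–10:00.
Bob ∩ Lars ∩ Oksana ∩ Eitan: 09:45–10:00.
Total common minutes: 15.

15 minutes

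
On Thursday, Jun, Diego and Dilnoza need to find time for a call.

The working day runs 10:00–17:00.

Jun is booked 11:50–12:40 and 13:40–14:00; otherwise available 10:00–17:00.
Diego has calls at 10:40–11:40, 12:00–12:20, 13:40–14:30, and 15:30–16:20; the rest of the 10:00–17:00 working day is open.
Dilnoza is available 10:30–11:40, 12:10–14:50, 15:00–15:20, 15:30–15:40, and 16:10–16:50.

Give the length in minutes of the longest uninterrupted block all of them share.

Jun free within 10:00–17:00: 10:00–11:50, 12:40–13:40, 14:00–17:00.
Diego free within 10:00–17:00: 10:00–10:40, 11:40–12:00, 12:20–13:40, 14:30–15:30, 16:20–17:00.
Jun ∩ Diego: 10:00–10:40, 11:40–11:50, 12:40–13:40, 14:30–15:30, 16:20–17:00.
Jun ∩ Diego ∩ Dilnoza: 10:30–10:40, 12:40–13:40, 14:30–14:50, 15:00–15:20, 16:20–16:50.
Common window lengths: 10, 60, 20, 20, 30 min; longest is 60.

60 minutes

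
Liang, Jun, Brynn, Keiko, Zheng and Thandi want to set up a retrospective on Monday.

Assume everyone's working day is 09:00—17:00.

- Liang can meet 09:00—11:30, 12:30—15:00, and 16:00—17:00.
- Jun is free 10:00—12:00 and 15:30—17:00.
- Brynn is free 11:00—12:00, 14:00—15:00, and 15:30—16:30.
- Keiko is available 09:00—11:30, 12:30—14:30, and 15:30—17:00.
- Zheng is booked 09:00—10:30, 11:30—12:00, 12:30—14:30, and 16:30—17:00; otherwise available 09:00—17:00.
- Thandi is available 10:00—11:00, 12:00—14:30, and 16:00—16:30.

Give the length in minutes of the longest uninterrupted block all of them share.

30 minutes

Zheng free within 09:00–17:00: 10:30–11:30, 12:00–12:30, 14:30–16:30.
Liang ∩ Jun: 10:00–11:30, 16:00–17:00.
Liang ∩ Jun ∩ Brynn: 11:00–11:30, 16:00–16:30.
Liang ∩ Jun ∩ Brynn ∩ Keiko: 11:00–11:30, 16:00–16:30.
Liang ∩ Jun ∩ Brynn ∩ Keiko ∩ Zheng: 11:00–11:30, 16:00–16:30.
Liang ∩ Jun ∩ Brynn ∩ Keiko ∩ Zheng ∩ Thandi: 16:00–16:30.
Single common window of 30 minutes.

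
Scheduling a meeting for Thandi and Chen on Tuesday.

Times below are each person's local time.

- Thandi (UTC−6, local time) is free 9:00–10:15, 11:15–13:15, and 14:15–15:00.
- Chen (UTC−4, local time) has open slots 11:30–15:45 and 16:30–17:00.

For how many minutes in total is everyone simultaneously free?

195 minutes

Thandi → UTC: 15:00–16:15, 17:15–19:15, 20:15–21:00.
Chen → UTC: 15:30–19:45, 20:30–21:00.
Thandi ∩ Chen: 15:30–16:15, 17:15–19:15, 20:30–21:00.
Total common minutes: 45 + 120 + 30 = 195.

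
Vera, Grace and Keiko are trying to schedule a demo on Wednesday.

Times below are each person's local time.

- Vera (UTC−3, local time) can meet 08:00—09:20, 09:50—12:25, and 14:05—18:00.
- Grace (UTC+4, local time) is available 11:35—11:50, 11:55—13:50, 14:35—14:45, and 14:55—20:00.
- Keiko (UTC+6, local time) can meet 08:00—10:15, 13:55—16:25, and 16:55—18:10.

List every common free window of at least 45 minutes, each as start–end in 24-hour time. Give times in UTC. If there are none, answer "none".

11:00–12:10

Vera → UTC: 11:00–12:20, 12:50–15:25, 17:05–21:00.
Grace → UTC: 07:35–07:50, 07:55–09:50, 10:35–10:45, 10:55–16:00.
Keiko → UTC: 02:00–04:15, 07:55–10:25, 10:55–12:10.
Vera ∩ Grace: 11:00–12:20, 12:50–15:25.
Vera ∩ Grace ∩ Keiko: 11:00–12:10.
Windows ≥ 45 min: 11:00–12:10.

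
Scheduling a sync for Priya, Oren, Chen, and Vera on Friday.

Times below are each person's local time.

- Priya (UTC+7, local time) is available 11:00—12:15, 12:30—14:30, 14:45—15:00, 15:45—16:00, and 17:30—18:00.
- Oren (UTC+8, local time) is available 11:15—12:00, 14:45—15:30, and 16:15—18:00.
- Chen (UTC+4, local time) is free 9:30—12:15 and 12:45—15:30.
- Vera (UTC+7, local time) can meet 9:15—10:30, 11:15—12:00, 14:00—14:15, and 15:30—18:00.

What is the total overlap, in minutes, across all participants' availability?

30 minutes

Priya → UTC: 04:00–05:15, 05:30–07:30, 07:45–08:00, 08:45–09:00, 10:30–11:00.
Oren → UTC: 03:15–04:00, 06:45–07:30, 08:15–10:00.
Chen → UTC: 05:30–08:15, 08:45–11:30.
Vera → UTC: 02:15–03:30, 04:15–05:00, 07:00–07:15, 08:30–11:00.
Priya ∩ Oren: 06:45–07:30, 08:45–09:00.
Priya ∩ Oren ∩ Chen: 06:45–07:30, 08:45–09:00.
Priya ∩ Oren ∩ Chen ∩ Vera: 07:00–07:15, 08:45–09:00.
Total common minutes: 15 + 15 = 30.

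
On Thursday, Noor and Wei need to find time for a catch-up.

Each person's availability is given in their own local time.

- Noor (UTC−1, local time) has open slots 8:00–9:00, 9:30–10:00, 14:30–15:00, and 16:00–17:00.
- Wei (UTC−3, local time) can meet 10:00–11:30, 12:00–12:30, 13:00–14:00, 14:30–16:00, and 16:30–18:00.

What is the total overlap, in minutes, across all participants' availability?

Noor → UTC: 09:00–10:00, 10:30–11:00, 15:30–16:00, 17:00–18:00.
Wei → UTC: 13:00–14:30, 15:00–15:30, 16:00–17:00, 17:30–19:00, 19:30–21:00.
Noor ∩ Wei: 17:30–18:00.
Total common minutes: 30.

30 minutes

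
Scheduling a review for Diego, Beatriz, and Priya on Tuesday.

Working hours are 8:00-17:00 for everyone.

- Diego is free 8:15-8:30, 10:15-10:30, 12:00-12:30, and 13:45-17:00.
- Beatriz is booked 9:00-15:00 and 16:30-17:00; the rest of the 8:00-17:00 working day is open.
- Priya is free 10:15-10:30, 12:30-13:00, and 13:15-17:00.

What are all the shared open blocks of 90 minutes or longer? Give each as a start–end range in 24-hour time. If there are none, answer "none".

Beatriz free within 08:00–17:00: 08:00–09:00, 15:00–16:30.
Diego ∩ Beatriz: 08:15–08:30, 15:00–16:30.
Diego ∩ Beatriz ∩ Priya: 15:00–16:30.
Windows ≥ 90 min: 15:00–16:30.

15:00–16:30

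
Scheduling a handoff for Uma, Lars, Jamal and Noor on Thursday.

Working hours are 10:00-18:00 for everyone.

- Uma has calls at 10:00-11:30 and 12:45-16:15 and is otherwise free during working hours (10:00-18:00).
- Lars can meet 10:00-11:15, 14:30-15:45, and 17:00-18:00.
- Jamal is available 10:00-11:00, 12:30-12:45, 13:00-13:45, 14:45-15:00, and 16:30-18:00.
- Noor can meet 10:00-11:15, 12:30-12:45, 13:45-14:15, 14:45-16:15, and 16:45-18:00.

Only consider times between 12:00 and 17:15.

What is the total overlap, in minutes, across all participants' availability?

15 minutes

Uma free within 10:00–18:00: 11:30–12:45, 16:15–18:00.
Uma ∩ Lars: 17:00–18:00.
Uma ∩ Lars ∩ Jamal: 17:00–18:00.
Uma ∩ Lars ∩ Jamal ∩ Noor: 17:00–18:00.
Restricted to 12:00–17:15: 17:00–17:15.
Total common minutes: 15.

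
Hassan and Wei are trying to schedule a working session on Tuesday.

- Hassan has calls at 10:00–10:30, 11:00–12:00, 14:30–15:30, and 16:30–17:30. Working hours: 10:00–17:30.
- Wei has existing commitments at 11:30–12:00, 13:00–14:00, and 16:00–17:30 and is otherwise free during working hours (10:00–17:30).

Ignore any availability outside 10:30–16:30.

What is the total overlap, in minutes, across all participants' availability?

Hassan free within 10:00–17:30: 10:30–11:00, 12:00–14:30, 15:30–16:30.
Wei free within 10:00–17:30: 10:00–11:30, 12:00–13:00, 14:00–16:00.
Hassan ∩ Wei: 10:30–11:00, 12:00–13:00, 14:00–14:30, 15:30–16:00.
Restricted to 10:30–16:30: 10:30–11:00, 12:00–13:00, 14:00–14:30, 15:30–16:00.
Total common minutes: 30 + 60 + 30 + 30 = 150.

150 minutes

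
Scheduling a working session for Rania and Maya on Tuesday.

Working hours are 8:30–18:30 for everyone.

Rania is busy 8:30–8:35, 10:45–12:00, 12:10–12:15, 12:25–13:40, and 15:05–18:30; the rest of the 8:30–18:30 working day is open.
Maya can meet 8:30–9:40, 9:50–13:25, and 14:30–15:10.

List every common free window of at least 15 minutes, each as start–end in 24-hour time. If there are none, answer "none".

Rania free within 08:30–18:30: 08:35–10:45, 12:00–12:10, 12:15–12:25, 13:40–15:05.
Rania ∩ Maya: 08:35–09:40, 09:50–10:45, 12:00–12:10, 12:15–12:25, 14:30–15:05.
Windows ≥ 15 min: 08:35–09:40, 09:50–10:45, 14:30–15:05.

08:35–09:40, 09:50–10:45, 14:30–15:05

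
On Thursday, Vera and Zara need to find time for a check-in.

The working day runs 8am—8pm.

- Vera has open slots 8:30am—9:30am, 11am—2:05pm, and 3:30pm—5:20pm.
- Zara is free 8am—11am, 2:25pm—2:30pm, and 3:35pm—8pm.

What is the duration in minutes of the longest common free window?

Vera ∩ Zara: 08:30–09:30, 15:35–17:20.
Common window lengths: 60, 105 min; longest is 105.

105 minutes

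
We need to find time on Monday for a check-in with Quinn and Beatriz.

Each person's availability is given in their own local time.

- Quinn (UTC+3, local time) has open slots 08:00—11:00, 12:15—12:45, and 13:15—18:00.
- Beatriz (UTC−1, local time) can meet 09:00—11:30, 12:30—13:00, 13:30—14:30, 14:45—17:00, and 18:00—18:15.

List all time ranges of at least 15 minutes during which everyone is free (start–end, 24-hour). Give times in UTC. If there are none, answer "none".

Quinn → UTC: 05:00–08:00, 09:15–09:45, 10:15–15:00.
Beatriz → UTC: 10:00–12:30, 13:30–14:00, 14:30–15:30, 15:45–18:00, 19:00–19:15.
Quinn ∩ Beatriz: 10:15–12:30, 13:30–14:00, 14:30–15:00.
Windows ≥ 15 min: 10:15–12:30, 13:30–14:00, 14:30–15:00.

10:15–12:30, 13:30–14:00, 14:30–15:00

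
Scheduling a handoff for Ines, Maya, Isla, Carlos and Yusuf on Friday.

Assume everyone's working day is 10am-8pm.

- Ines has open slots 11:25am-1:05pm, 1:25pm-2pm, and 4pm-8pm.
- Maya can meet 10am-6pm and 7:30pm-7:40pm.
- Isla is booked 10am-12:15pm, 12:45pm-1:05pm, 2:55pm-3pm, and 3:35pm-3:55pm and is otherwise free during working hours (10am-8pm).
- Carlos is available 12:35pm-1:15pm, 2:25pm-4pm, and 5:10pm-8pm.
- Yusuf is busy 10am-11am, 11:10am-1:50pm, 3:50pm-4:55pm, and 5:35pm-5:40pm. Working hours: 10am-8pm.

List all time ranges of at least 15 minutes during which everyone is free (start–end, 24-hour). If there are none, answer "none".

17:10–17:35, 17:40–18:00

Isla free within 10:00–20:00: 12:15–12:45, 13:05–14:55, 15:00–15:35, 15:55–20:00.
Yusuf free within 10:00–20:00: 11:00–11:10, 13:50–15:50, 16:55–17:35, 17:40–20:00.
Ines ∩ Maya: 11:25–13:05, 13:25–14:00, 16:00–18:00, 19:30–19:40.
Ines ∩ Maya ∩ Isla: 12:15–12:45, 13:25–14:00, 16:00–18:00, 19:30–19:40.
Ines ∩ Maya ∩ Isla ∩ Carlos: 12:35–12:45, 17:10–18:00, 19:30–19:40.
Ines ∩ Maya ∩ Isla ∩ Carlos ∩ Yusuf: 17:10–17:35, 17:40–18:00, 19:30–19:40.
Windows ≥ 15 min: 17:10–17:35, 17:40–18:00.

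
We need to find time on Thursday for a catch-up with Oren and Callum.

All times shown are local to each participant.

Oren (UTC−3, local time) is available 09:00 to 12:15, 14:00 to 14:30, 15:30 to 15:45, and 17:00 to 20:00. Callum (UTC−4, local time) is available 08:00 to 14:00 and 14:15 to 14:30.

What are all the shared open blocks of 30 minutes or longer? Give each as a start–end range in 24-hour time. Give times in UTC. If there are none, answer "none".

Oren → UTC: 12:00–15:15, 17:00–17:30, 18:30–18:45, 20:00–23:00.
Callum → UTC: 12:00–18:00, 18:15–18:30.
Oren ∩ Callum: 12:00–15:15, 17:00–17:30.
Windows ≥ 30 min: 12:00–15:15, 17:00–17:30.

12:00–15:15, 17:00–17:30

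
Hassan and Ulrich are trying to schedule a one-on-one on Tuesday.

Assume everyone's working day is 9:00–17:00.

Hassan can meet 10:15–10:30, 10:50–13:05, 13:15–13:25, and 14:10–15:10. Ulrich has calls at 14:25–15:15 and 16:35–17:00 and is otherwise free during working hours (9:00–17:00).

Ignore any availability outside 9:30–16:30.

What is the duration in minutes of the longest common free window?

Ulrich free within 09:00–17:00: 09:00–14:25, 15:15–16:35.
Hassan ∩ Ulrich: 10:15–10:30, 10:50–13:05, 13:15–13:25, 14:10–14:25.
Restricted to 09:30–16:30: 10:15–10:30, 10:50–13:05, 13:15–13:25, 14:10–14:25.
Common window lengths: 15, 135, 10, 15 min; longest is 135.

135 minutes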